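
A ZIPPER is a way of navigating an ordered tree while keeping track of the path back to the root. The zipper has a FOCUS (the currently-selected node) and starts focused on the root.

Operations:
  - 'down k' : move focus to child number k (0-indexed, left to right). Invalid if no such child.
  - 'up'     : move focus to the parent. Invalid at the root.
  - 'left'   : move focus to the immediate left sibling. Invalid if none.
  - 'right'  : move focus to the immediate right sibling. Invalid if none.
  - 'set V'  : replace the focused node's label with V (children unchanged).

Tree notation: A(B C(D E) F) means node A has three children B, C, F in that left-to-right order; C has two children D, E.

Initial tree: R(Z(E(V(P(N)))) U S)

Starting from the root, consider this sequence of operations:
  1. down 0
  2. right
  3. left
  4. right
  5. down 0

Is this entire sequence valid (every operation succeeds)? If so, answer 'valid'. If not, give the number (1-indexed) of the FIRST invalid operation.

Step 1 (down 0): focus=Z path=0 depth=1 children=['E'] left=[] right=['U', 'S'] parent=R
Step 2 (right): focus=U path=1 depth=1 children=[] left=['Z'] right=['S'] parent=R
Step 3 (left): focus=Z path=0 depth=1 children=['E'] left=[] right=['U', 'S'] parent=R
Step 4 (right): focus=U path=1 depth=1 children=[] left=['Z'] right=['S'] parent=R
Step 5 (down 0): INVALID

Answer: 5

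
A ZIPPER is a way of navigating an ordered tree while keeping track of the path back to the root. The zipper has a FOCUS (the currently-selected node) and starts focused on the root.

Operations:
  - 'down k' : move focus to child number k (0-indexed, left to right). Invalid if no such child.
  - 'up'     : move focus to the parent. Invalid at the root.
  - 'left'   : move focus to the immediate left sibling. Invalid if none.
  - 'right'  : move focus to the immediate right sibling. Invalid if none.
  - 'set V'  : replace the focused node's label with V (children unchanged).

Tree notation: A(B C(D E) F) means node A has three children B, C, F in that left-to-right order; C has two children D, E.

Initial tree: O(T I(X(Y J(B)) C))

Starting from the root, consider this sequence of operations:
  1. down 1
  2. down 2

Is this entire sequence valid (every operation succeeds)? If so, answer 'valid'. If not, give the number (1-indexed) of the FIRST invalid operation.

Step 1 (down 1): focus=I path=1 depth=1 children=['X', 'C'] left=['T'] right=[] parent=O
Step 2 (down 2): INVALID

Answer: 2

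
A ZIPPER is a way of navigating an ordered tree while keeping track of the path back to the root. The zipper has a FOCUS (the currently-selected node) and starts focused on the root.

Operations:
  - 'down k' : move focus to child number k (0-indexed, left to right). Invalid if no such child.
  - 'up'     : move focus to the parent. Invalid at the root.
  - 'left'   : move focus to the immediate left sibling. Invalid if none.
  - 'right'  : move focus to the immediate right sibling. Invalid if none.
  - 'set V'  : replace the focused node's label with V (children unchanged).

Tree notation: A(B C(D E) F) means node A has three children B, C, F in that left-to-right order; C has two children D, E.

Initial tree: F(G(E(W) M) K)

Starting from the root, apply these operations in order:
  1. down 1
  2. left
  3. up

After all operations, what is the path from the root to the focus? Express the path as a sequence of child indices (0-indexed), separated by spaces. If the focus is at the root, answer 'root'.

Step 1 (down 1): focus=K path=1 depth=1 children=[] left=['G'] right=[] parent=F
Step 2 (left): focus=G path=0 depth=1 children=['E', 'M'] left=[] right=['K'] parent=F
Step 3 (up): focus=F path=root depth=0 children=['G', 'K'] (at root)

Answer: root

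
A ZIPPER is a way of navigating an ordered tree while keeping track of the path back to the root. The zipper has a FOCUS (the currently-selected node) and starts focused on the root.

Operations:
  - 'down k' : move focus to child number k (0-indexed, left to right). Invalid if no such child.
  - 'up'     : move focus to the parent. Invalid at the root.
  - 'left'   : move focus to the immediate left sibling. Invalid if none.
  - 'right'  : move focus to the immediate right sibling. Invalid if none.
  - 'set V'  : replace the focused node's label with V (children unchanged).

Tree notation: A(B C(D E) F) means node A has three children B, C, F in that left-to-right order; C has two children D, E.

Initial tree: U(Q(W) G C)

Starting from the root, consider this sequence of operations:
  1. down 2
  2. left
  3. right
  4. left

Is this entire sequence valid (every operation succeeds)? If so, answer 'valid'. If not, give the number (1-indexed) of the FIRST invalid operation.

Answer: valid

Derivation:
Step 1 (down 2): focus=C path=2 depth=1 children=[] left=['Q', 'G'] right=[] parent=U
Step 2 (left): focus=G path=1 depth=1 children=[] left=['Q'] right=['C'] parent=U
Step 3 (right): focus=C path=2 depth=1 children=[] left=['Q', 'G'] right=[] parent=U
Step 4 (left): focus=G path=1 depth=1 children=[] left=['Q'] right=['C'] parent=U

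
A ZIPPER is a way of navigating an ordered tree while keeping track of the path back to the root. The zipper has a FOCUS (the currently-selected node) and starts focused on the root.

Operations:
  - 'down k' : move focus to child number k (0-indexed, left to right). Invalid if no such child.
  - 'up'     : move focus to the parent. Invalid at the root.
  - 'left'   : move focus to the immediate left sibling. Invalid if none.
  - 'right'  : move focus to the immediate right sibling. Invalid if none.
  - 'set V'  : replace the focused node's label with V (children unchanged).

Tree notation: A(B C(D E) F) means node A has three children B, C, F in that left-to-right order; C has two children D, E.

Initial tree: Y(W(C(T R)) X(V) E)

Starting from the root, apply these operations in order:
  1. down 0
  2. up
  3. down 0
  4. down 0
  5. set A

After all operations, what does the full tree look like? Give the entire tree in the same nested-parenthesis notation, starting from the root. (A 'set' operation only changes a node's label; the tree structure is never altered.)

Step 1 (down 0): focus=W path=0 depth=1 children=['C'] left=[] right=['X', 'E'] parent=Y
Step 2 (up): focus=Y path=root depth=0 children=['W', 'X', 'E'] (at root)
Step 3 (down 0): focus=W path=0 depth=1 children=['C'] left=[] right=['X', 'E'] parent=Y
Step 4 (down 0): focus=C path=0/0 depth=2 children=['T', 'R'] left=[] right=[] parent=W
Step 5 (set A): focus=A path=0/0 depth=2 children=['T', 'R'] left=[] right=[] parent=W

Answer: Y(W(A(T R)) X(V) E)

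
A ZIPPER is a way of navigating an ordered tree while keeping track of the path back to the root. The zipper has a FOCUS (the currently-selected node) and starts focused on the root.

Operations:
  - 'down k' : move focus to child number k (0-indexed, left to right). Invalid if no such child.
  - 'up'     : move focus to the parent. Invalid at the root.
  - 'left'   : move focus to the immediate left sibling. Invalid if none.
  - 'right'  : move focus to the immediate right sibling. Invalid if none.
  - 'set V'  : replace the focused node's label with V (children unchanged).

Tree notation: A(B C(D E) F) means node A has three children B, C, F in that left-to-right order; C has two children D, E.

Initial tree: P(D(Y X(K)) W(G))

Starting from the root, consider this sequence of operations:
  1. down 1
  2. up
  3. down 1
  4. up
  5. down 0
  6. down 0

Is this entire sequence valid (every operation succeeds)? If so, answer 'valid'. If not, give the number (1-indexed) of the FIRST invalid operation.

Step 1 (down 1): focus=W path=1 depth=1 children=['G'] left=['D'] right=[] parent=P
Step 2 (up): focus=P path=root depth=0 children=['D', 'W'] (at root)
Step 3 (down 1): focus=W path=1 depth=1 children=['G'] left=['D'] right=[] parent=P
Step 4 (up): focus=P path=root depth=0 children=['D', 'W'] (at root)
Step 5 (down 0): focus=D path=0 depth=1 children=['Y', 'X'] left=[] right=['W'] parent=P
Step 6 (down 0): focus=Y path=0/0 depth=2 children=[] left=[] right=['X'] parent=D

Answer: valid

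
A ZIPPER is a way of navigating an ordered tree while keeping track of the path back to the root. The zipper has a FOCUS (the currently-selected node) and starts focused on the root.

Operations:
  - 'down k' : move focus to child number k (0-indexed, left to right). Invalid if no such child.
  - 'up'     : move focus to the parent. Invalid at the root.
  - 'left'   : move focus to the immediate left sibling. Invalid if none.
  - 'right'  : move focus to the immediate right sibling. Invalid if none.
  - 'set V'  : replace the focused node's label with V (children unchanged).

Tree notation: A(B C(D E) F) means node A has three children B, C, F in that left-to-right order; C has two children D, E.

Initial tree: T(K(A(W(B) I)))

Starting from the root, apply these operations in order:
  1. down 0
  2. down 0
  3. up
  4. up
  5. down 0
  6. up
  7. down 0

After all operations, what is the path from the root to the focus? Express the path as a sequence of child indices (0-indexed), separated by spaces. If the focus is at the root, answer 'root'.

Step 1 (down 0): focus=K path=0 depth=1 children=['A'] left=[] right=[] parent=T
Step 2 (down 0): focus=A path=0/0 depth=2 children=['W', 'I'] left=[] right=[] parent=K
Step 3 (up): focus=K path=0 depth=1 children=['A'] left=[] right=[] parent=T
Step 4 (up): focus=T path=root depth=0 children=['K'] (at root)
Step 5 (down 0): focus=K path=0 depth=1 children=['A'] left=[] right=[] parent=T
Step 6 (up): focus=T path=root depth=0 children=['K'] (at root)
Step 7 (down 0): focus=K path=0 depth=1 children=['A'] left=[] right=[] parent=T

Answer: 0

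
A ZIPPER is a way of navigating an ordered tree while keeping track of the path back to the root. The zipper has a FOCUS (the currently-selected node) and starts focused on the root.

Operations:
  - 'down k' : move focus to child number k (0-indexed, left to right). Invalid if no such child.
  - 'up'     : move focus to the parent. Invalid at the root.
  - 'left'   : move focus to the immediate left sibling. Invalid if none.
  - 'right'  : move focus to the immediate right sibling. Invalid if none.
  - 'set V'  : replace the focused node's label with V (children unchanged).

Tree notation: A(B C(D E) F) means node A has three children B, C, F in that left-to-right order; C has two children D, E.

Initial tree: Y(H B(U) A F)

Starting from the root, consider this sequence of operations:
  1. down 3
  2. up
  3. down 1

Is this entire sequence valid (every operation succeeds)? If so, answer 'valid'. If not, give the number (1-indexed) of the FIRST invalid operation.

Step 1 (down 3): focus=F path=3 depth=1 children=[] left=['H', 'B', 'A'] right=[] parent=Y
Step 2 (up): focus=Y path=root depth=0 children=['H', 'B', 'A', 'F'] (at root)
Step 3 (down 1): focus=B path=1 depth=1 children=['U'] left=['H'] right=['A', 'F'] parent=Y

Answer: valid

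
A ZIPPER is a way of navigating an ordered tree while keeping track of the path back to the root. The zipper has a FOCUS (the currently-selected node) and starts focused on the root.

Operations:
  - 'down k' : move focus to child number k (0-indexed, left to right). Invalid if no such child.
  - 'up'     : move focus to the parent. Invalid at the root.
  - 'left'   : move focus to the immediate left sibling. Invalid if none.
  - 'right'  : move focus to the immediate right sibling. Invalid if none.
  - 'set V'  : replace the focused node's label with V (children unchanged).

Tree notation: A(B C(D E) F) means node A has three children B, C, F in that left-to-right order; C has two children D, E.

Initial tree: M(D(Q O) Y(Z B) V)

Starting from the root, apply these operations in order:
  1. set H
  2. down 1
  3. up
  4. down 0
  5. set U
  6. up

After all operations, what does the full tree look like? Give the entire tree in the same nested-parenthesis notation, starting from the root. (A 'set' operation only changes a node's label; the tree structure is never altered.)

Answer: H(U(Q O) Y(Z B) V)

Derivation:
Step 1 (set H): focus=H path=root depth=0 children=['D', 'Y', 'V'] (at root)
Step 2 (down 1): focus=Y path=1 depth=1 children=['Z', 'B'] left=['D'] right=['V'] parent=H
Step 3 (up): focus=H path=root depth=0 children=['D', 'Y', 'V'] (at root)
Step 4 (down 0): focus=D path=0 depth=1 children=['Q', 'O'] left=[] right=['Y', 'V'] parent=H
Step 5 (set U): focus=U path=0 depth=1 children=['Q', 'O'] left=[] right=['Y', 'V'] parent=H
Step 6 (up): focus=H path=root depth=0 children=['U', 'Y', 'V'] (at root)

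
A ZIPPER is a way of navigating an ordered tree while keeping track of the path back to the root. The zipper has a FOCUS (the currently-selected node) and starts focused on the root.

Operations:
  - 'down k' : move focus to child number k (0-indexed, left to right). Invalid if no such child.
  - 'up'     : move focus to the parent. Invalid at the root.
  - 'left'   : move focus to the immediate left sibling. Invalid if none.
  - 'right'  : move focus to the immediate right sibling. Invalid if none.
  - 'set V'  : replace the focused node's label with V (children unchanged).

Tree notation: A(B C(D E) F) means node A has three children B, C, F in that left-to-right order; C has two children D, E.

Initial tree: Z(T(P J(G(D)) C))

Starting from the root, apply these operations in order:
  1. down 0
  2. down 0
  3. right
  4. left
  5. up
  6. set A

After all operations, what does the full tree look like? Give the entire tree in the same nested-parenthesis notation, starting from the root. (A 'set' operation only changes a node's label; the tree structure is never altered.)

Step 1 (down 0): focus=T path=0 depth=1 children=['P', 'J', 'C'] left=[] right=[] parent=Z
Step 2 (down 0): focus=P path=0/0 depth=2 children=[] left=[] right=['J', 'C'] parent=T
Step 3 (right): focus=J path=0/1 depth=2 children=['G'] left=['P'] right=['C'] parent=T
Step 4 (left): focus=P path=0/0 depth=2 children=[] left=[] right=['J', 'C'] parent=T
Step 5 (up): focus=T path=0 depth=1 children=['P', 'J', 'C'] left=[] right=[] parent=Z
Step 6 (set A): focus=A path=0 depth=1 children=['P', 'J', 'C'] left=[] right=[] parent=Z

Answer: Z(A(P J(G(D)) C))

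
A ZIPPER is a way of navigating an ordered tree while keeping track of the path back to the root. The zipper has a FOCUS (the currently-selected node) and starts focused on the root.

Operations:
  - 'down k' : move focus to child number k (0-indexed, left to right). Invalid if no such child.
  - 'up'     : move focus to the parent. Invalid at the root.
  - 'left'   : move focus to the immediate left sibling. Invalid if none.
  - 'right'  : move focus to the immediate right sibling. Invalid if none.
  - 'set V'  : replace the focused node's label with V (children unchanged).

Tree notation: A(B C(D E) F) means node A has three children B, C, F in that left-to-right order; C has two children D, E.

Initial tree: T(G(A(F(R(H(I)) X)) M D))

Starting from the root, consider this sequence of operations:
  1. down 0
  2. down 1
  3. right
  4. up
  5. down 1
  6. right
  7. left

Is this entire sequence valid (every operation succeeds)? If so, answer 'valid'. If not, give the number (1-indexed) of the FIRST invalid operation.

Answer: valid

Derivation:
Step 1 (down 0): focus=G path=0 depth=1 children=['A', 'M', 'D'] left=[] right=[] parent=T
Step 2 (down 1): focus=M path=0/1 depth=2 children=[] left=['A'] right=['D'] parent=G
Step 3 (right): focus=D path=0/2 depth=2 children=[] left=['A', 'M'] right=[] parent=G
Step 4 (up): focus=G path=0 depth=1 children=['A', 'M', 'D'] left=[] right=[] parent=T
Step 5 (down 1): focus=M path=0/1 depth=2 children=[] left=['A'] right=['D'] parent=G
Step 6 (right): focus=D path=0/2 depth=2 children=[] left=['A', 'M'] right=[] parent=G
Step 7 (left): focus=M path=0/1 depth=2 children=[] left=['A'] right=['D'] parent=G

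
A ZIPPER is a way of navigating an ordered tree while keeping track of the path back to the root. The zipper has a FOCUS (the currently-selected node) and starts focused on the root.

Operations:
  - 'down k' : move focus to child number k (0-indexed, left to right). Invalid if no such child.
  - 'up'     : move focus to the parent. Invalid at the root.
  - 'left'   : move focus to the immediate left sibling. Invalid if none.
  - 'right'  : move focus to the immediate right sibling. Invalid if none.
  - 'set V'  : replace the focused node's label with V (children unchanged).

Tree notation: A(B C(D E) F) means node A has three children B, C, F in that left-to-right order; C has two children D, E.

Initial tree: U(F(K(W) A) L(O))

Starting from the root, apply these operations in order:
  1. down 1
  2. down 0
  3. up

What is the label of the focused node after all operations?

Step 1 (down 1): focus=L path=1 depth=1 children=['O'] left=['F'] right=[] parent=U
Step 2 (down 0): focus=O path=1/0 depth=2 children=[] left=[] right=[] parent=L
Step 3 (up): focus=L path=1 depth=1 children=['O'] left=['F'] right=[] parent=U

Answer: L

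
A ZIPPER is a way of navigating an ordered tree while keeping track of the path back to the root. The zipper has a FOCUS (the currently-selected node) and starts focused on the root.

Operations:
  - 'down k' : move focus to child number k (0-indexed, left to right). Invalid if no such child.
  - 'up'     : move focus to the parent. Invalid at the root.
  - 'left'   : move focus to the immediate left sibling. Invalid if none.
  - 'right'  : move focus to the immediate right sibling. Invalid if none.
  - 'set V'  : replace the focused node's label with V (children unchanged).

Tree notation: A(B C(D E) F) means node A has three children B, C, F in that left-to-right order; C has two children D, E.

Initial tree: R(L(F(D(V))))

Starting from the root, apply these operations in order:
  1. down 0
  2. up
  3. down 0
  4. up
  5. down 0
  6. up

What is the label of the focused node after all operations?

Answer: R

Derivation:
Step 1 (down 0): focus=L path=0 depth=1 children=['F'] left=[] right=[] parent=R
Step 2 (up): focus=R path=root depth=0 children=['L'] (at root)
Step 3 (down 0): focus=L path=0 depth=1 children=['F'] left=[] right=[] parent=R
Step 4 (up): focus=R path=root depth=0 children=['L'] (at root)
Step 5 (down 0): focus=L path=0 depth=1 children=['F'] left=[] right=[] parent=R
Step 6 (up): focus=R path=root depth=0 children=['L'] (at root)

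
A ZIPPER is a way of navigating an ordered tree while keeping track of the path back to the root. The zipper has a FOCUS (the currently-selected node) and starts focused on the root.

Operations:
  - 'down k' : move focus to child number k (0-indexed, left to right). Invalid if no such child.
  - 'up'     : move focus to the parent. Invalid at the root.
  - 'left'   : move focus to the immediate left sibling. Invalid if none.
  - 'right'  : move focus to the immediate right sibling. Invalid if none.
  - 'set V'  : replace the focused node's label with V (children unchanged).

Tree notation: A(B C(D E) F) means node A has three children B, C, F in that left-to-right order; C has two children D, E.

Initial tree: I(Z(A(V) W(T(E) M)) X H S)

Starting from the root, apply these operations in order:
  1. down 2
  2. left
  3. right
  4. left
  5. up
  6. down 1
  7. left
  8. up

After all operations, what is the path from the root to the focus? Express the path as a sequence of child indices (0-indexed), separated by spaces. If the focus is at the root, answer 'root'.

Step 1 (down 2): focus=H path=2 depth=1 children=[] left=['Z', 'X'] right=['S'] parent=I
Step 2 (left): focus=X path=1 depth=1 children=[] left=['Z'] right=['H', 'S'] parent=I
Step 3 (right): focus=H path=2 depth=1 children=[] left=['Z', 'X'] right=['S'] parent=I
Step 4 (left): focus=X path=1 depth=1 children=[] left=['Z'] right=['H', 'S'] parent=I
Step 5 (up): focus=I path=root depth=0 children=['Z', 'X', 'H', 'S'] (at root)
Step 6 (down 1): focus=X path=1 depth=1 children=[] left=['Z'] right=['H', 'S'] parent=I
Step 7 (left): focus=Z path=0 depth=1 children=['A', 'W'] left=[] right=['X', 'H', 'S'] parent=I
Step 8 (up): focus=I path=root depth=0 children=['Z', 'X', 'H', 'S'] (at root)

Answer: root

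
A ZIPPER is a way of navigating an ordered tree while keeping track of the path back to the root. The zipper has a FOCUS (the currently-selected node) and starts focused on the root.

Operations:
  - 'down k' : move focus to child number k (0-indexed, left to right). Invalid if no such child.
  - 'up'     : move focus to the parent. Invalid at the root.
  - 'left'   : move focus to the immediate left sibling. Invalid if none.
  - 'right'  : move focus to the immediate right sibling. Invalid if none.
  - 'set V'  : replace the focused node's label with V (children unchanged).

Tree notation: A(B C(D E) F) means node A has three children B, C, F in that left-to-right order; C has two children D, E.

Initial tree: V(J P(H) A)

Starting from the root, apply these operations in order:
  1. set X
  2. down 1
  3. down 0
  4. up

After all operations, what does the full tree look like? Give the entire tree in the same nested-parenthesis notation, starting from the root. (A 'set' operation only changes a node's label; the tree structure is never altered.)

Step 1 (set X): focus=X path=root depth=0 children=['J', 'P', 'A'] (at root)
Step 2 (down 1): focus=P path=1 depth=1 children=['H'] left=['J'] right=['A'] parent=X
Step 3 (down 0): focus=H path=1/0 depth=2 children=[] left=[] right=[] parent=P
Step 4 (up): focus=P path=1 depth=1 children=['H'] left=['J'] right=['A'] parent=X

Answer: X(J P(H) A)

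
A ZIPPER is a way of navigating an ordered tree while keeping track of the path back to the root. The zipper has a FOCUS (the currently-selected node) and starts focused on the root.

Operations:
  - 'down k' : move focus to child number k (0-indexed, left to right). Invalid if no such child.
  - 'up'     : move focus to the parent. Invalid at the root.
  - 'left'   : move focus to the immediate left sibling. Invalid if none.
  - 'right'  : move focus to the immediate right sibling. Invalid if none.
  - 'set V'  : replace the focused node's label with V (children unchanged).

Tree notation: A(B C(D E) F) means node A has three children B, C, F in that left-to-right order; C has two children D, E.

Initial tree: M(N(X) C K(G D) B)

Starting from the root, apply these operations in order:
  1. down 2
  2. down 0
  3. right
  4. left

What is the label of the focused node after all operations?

Answer: G

Derivation:
Step 1 (down 2): focus=K path=2 depth=1 children=['G', 'D'] left=['N', 'C'] right=['B'] parent=M
Step 2 (down 0): focus=G path=2/0 depth=2 children=[] left=[] right=['D'] parent=K
Step 3 (right): focus=D path=2/1 depth=2 children=[] left=['G'] right=[] parent=K
Step 4 (left): focus=G path=2/0 depth=2 children=[] left=[] right=['D'] parent=K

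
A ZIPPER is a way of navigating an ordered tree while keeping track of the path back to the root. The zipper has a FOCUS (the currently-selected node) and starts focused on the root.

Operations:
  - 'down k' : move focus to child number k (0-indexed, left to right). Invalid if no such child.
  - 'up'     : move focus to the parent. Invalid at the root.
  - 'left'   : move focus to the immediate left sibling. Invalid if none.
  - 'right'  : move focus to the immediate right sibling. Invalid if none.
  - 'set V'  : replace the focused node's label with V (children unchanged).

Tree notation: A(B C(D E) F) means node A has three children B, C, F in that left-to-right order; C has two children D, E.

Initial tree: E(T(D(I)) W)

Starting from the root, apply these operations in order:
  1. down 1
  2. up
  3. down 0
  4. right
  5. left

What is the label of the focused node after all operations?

Step 1 (down 1): focus=W path=1 depth=1 children=[] left=['T'] right=[] parent=E
Step 2 (up): focus=E path=root depth=0 children=['T', 'W'] (at root)
Step 3 (down 0): focus=T path=0 depth=1 children=['D'] left=[] right=['W'] parent=E
Step 4 (right): focus=W path=1 depth=1 children=[] left=['T'] right=[] parent=E
Step 5 (left): focus=T path=0 depth=1 children=['D'] left=[] right=['W'] parent=E

Answer: T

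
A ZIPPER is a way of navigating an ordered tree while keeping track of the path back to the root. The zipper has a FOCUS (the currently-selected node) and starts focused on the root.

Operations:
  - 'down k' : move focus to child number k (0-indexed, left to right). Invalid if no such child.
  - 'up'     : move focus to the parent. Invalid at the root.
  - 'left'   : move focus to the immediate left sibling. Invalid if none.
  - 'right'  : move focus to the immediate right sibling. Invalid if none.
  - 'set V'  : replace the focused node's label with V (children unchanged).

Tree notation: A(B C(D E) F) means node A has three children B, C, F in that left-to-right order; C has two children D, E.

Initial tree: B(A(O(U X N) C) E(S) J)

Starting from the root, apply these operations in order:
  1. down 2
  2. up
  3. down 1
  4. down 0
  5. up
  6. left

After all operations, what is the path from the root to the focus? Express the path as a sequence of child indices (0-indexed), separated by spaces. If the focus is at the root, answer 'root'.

Step 1 (down 2): focus=J path=2 depth=1 children=[] left=['A', 'E'] right=[] parent=B
Step 2 (up): focus=B path=root depth=0 children=['A', 'E', 'J'] (at root)
Step 3 (down 1): focus=E path=1 depth=1 children=['S'] left=['A'] right=['J'] parent=B
Step 4 (down 0): focus=S path=1/0 depth=2 children=[] left=[] right=[] parent=E
Step 5 (up): focus=E path=1 depth=1 children=['S'] left=['A'] right=['J'] parent=B
Step 6 (left): focus=A path=0 depth=1 children=['O', 'C'] left=[] right=['E', 'J'] parent=B

Answer: 0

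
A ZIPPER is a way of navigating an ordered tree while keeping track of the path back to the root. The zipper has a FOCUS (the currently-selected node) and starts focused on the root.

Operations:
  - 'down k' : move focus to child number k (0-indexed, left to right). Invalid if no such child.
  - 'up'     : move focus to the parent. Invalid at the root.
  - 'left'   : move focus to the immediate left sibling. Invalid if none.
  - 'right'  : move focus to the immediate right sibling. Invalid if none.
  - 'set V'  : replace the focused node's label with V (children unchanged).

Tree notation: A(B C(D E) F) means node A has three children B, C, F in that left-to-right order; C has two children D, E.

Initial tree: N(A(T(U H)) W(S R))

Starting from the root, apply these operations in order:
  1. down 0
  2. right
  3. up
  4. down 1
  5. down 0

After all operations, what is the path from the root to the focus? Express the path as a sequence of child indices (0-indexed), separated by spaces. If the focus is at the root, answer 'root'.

Step 1 (down 0): focus=A path=0 depth=1 children=['T'] left=[] right=['W'] parent=N
Step 2 (right): focus=W path=1 depth=1 children=['S', 'R'] left=['A'] right=[] parent=N
Step 3 (up): focus=N path=root depth=0 children=['A', 'W'] (at root)
Step 4 (down 1): focus=W path=1 depth=1 children=['S', 'R'] left=['A'] right=[] parent=N
Step 5 (down 0): focus=S path=1/0 depth=2 children=[] left=[] right=['R'] parent=W

Answer: 1 0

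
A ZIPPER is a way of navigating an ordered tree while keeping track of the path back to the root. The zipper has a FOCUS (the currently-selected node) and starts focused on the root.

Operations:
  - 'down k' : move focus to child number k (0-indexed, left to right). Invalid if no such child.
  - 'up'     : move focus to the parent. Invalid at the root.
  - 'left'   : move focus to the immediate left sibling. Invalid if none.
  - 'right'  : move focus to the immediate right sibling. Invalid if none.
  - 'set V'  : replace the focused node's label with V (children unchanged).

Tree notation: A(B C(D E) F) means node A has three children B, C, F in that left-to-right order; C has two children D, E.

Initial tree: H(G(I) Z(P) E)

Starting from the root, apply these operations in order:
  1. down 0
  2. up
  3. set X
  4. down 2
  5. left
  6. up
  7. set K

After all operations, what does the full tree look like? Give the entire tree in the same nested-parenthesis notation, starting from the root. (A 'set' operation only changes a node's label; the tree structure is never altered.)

Step 1 (down 0): focus=G path=0 depth=1 children=['I'] left=[] right=['Z', 'E'] parent=H
Step 2 (up): focus=H path=root depth=0 children=['G', 'Z', 'E'] (at root)
Step 3 (set X): focus=X path=root depth=0 children=['G', 'Z', 'E'] (at root)
Step 4 (down 2): focus=E path=2 depth=1 children=[] left=['G', 'Z'] right=[] parent=X
Step 5 (left): focus=Z path=1 depth=1 children=['P'] left=['G'] right=['E'] parent=X
Step 6 (up): focus=X path=root depth=0 children=['G', 'Z', 'E'] (at root)
Step 7 (set K): focus=K path=root depth=0 children=['G', 'Z', 'E'] (at root)

Answer: K(G(I) Z(P) E)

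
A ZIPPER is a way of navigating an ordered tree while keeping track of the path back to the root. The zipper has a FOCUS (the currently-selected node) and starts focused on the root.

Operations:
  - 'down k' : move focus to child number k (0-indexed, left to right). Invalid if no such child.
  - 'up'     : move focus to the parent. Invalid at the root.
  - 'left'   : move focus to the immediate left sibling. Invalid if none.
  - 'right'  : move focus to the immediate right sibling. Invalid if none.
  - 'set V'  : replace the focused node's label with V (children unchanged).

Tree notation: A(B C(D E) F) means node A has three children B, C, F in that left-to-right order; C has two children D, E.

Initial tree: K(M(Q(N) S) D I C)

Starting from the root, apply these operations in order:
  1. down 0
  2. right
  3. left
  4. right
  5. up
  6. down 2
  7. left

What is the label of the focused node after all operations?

Answer: D

Derivation:
Step 1 (down 0): focus=M path=0 depth=1 children=['Q', 'S'] left=[] right=['D', 'I', 'C'] parent=K
Step 2 (right): focus=D path=1 depth=1 children=[] left=['M'] right=['I', 'C'] parent=K
Step 3 (left): focus=M path=0 depth=1 children=['Q', 'S'] left=[] right=['D', 'I', 'C'] parent=K
Step 4 (right): focus=D path=1 depth=1 children=[] left=['M'] right=['I', 'C'] parent=K
Step 5 (up): focus=K path=root depth=0 children=['M', 'D', 'I', 'C'] (at root)
Step 6 (down 2): focus=I path=2 depth=1 children=[] left=['M', 'D'] right=['C'] parent=K
Step 7 (left): focus=D path=1 depth=1 children=[] left=['M'] right=['I', 'C'] parent=K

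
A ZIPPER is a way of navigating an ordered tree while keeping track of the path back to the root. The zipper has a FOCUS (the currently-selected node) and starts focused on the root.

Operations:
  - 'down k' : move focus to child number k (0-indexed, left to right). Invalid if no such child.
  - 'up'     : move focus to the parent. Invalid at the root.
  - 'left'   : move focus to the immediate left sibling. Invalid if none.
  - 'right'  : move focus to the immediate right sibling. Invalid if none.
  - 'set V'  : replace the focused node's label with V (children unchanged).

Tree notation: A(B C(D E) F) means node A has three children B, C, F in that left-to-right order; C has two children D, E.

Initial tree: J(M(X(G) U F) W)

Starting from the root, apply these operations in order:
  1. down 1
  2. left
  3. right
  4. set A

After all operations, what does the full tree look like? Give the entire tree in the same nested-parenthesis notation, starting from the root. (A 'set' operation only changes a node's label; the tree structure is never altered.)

Step 1 (down 1): focus=W path=1 depth=1 children=[] left=['M'] right=[] parent=J
Step 2 (left): focus=M path=0 depth=1 children=['X', 'U', 'F'] left=[] right=['W'] parent=J
Step 3 (right): focus=W path=1 depth=1 children=[] left=['M'] right=[] parent=J
Step 4 (set A): focus=A path=1 depth=1 children=[] left=['M'] right=[] parent=J

Answer: J(M(X(G) U F) A)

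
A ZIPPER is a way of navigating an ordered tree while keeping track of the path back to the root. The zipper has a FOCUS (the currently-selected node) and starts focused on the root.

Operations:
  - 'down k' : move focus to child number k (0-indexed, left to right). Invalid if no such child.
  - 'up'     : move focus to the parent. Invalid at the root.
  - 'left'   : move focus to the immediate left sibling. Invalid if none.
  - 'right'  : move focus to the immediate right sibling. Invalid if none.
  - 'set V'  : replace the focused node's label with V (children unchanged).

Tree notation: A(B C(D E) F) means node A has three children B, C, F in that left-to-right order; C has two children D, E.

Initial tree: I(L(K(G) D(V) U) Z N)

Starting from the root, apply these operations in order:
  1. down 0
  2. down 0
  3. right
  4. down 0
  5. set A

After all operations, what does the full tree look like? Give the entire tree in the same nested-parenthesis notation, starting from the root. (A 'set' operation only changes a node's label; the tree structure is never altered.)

Step 1 (down 0): focus=L path=0 depth=1 children=['K', 'D', 'U'] left=[] right=['Z', 'N'] parent=I
Step 2 (down 0): focus=K path=0/0 depth=2 children=['G'] left=[] right=['D', 'U'] parent=L
Step 3 (right): focus=D path=0/1 depth=2 children=['V'] left=['K'] right=['U'] parent=L
Step 4 (down 0): focus=V path=0/1/0 depth=3 children=[] left=[] right=[] parent=D
Step 5 (set A): focus=A path=0/1/0 depth=3 children=[] left=[] right=[] parent=D

Answer: I(L(K(G) D(A) U) Z N)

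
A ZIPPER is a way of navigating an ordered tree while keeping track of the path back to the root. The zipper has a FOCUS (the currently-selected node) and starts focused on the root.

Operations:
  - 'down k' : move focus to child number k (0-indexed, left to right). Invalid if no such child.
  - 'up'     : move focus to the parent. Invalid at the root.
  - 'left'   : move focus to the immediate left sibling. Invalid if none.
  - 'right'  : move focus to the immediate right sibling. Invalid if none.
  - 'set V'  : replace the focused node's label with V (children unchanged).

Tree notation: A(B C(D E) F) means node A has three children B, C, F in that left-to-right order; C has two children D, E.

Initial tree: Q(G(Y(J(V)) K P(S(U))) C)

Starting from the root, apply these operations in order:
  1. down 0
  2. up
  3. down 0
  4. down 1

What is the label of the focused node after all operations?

Step 1 (down 0): focus=G path=0 depth=1 children=['Y', 'K', 'P'] left=[] right=['C'] parent=Q
Step 2 (up): focus=Q path=root depth=0 children=['G', 'C'] (at root)
Step 3 (down 0): focus=G path=0 depth=1 children=['Y', 'K', 'P'] left=[] right=['C'] parent=Q
Step 4 (down 1): focus=K path=0/1 depth=2 children=[] left=['Y'] right=['P'] parent=G

Answer: K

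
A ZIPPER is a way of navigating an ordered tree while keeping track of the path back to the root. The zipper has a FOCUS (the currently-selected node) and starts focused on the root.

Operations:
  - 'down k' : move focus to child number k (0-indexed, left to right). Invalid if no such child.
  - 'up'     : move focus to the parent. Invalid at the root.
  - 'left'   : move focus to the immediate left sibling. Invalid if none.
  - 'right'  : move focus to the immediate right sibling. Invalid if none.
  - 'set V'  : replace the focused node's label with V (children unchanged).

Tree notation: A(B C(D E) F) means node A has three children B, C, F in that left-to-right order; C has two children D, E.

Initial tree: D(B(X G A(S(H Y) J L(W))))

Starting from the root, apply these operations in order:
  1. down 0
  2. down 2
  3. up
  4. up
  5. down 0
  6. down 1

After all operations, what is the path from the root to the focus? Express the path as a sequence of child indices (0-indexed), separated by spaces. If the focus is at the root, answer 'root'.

Step 1 (down 0): focus=B path=0 depth=1 children=['X', 'G', 'A'] left=[] right=[] parent=D
Step 2 (down 2): focus=A path=0/2 depth=2 children=['S', 'J', 'L'] left=['X', 'G'] right=[] parent=B
Step 3 (up): focus=B path=0 depth=1 children=['X', 'G', 'A'] left=[] right=[] parent=D
Step 4 (up): focus=D path=root depth=0 children=['B'] (at root)
Step 5 (down 0): focus=B path=0 depth=1 children=['X', 'G', 'A'] left=[] right=[] parent=D
Step 6 (down 1): focus=G path=0/1 depth=2 children=[] left=['X'] right=['A'] parent=B

Answer: 0 1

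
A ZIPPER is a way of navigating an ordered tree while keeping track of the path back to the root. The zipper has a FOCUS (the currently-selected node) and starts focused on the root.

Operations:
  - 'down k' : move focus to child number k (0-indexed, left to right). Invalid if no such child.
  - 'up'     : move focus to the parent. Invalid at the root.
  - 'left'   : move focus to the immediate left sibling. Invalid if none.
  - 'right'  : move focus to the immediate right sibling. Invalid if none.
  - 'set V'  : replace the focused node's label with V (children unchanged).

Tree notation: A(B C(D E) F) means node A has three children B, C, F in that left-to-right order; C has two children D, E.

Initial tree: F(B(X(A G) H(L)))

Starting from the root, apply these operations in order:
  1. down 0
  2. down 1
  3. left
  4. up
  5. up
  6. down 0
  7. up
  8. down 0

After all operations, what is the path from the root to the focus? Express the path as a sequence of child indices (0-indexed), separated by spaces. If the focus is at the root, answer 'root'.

Answer: 0

Derivation:
Step 1 (down 0): focus=B path=0 depth=1 children=['X', 'H'] left=[] right=[] parent=F
Step 2 (down 1): focus=H path=0/1 depth=2 children=['L'] left=['X'] right=[] parent=B
Step 3 (left): focus=X path=0/0 depth=2 children=['A', 'G'] left=[] right=['H'] parent=B
Step 4 (up): focus=B path=0 depth=1 children=['X', 'H'] left=[] right=[] parent=F
Step 5 (up): focus=F path=root depth=0 children=['B'] (at root)
Step 6 (down 0): focus=B path=0 depth=1 children=['X', 'H'] left=[] right=[] parent=F
Step 7 (up): focus=F path=root depth=0 children=['B'] (at root)
Step 8 (down 0): focus=B path=0 depth=1 children=['X', 'H'] left=[] right=[] parent=F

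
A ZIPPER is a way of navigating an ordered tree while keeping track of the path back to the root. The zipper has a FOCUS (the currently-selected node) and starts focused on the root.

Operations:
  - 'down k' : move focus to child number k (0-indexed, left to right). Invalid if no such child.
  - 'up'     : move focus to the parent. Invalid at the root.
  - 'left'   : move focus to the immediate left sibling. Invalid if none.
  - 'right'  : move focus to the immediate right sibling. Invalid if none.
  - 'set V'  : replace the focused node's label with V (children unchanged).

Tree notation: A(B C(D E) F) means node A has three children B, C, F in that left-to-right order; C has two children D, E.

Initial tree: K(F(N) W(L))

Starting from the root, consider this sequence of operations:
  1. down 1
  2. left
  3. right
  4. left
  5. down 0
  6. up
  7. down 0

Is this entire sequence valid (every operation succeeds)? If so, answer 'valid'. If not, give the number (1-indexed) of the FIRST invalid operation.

Answer: valid

Derivation:
Step 1 (down 1): focus=W path=1 depth=1 children=['L'] left=['F'] right=[] parent=K
Step 2 (left): focus=F path=0 depth=1 children=['N'] left=[] right=['W'] parent=K
Step 3 (right): focus=W path=1 depth=1 children=['L'] left=['F'] right=[] parent=K
Step 4 (left): focus=F path=0 depth=1 children=['N'] left=[] right=['W'] parent=K
Step 5 (down 0): focus=N path=0/0 depth=2 children=[] left=[] right=[] parent=F
Step 6 (up): focus=F path=0 depth=1 children=['N'] left=[] right=['W'] parent=K
Step 7 (down 0): focus=N path=0/0 depth=2 children=[] left=[] right=[] parent=F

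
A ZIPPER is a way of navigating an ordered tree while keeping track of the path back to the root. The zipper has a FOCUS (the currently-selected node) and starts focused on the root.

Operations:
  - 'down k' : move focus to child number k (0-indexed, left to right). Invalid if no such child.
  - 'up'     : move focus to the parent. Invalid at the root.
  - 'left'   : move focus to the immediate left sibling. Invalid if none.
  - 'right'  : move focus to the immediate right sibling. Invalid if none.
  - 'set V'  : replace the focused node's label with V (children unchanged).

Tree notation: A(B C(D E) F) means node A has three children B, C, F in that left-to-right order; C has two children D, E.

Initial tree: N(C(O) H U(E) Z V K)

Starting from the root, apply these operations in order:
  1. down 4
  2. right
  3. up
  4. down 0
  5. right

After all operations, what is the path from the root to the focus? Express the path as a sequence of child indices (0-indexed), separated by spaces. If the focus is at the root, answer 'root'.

Answer: 1

Derivation:
Step 1 (down 4): focus=V path=4 depth=1 children=[] left=['C', 'H', 'U', 'Z'] right=['K'] parent=N
Step 2 (right): focus=K path=5 depth=1 children=[] left=['C', 'H', 'U', 'Z', 'V'] right=[] parent=N
Step 3 (up): focus=N path=root depth=0 children=['C', 'H', 'U', 'Z', 'V', 'K'] (at root)
Step 4 (down 0): focus=C path=0 depth=1 children=['O'] left=[] right=['H', 'U', 'Z', 'V', 'K'] parent=N
Step 5 (right): focus=H path=1 depth=1 children=[] left=['C'] right=['U', 'Z', 'V', 'K'] parent=N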